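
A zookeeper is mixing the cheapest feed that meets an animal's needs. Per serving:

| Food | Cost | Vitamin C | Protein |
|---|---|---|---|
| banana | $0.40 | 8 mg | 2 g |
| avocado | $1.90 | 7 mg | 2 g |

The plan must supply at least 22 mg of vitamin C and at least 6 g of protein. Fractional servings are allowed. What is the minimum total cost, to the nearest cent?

$1.20

Two binding constraints pin down two serving amounts, so the optimal mix uses at most two foods. The candidates are each food alone (scaled to the tighter of vitamin C/protein) and each pair with both constraints tight.
banana only: max(22/8, 6/2) = 3 servings → $1.20.
avocado only: max(22/7, 6/2) = 3.143 servings → $5.97.
banana + avocado with both tight: 1 serving and 2 servings → $4.20.
So the least-cost plan costs $1.20.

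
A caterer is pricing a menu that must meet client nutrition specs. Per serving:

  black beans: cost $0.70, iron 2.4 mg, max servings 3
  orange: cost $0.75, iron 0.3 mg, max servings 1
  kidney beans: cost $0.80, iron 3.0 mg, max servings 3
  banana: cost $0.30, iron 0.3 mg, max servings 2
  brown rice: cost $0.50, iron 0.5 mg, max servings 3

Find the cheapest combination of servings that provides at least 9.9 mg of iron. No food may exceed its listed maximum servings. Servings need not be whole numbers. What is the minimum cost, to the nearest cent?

Cost per mg of iron: kidney beans $0.2667, black beans $0.2917, banana $1.0000, brown rice $1.0000, orange $2.5000.
Take 3 servings of kidney beans: +9.0 mg iron for $2.40 (total $2.40, still need 0.9 mg).
Take 0.375 servings of black beans: +0.9 mg iron for $0.26 (total $2.66, still need 0.0 mg).
Greedy by cheapest-per-mg is optimal for a single linear constraint, so the minimum cost is $2.66.

$2.66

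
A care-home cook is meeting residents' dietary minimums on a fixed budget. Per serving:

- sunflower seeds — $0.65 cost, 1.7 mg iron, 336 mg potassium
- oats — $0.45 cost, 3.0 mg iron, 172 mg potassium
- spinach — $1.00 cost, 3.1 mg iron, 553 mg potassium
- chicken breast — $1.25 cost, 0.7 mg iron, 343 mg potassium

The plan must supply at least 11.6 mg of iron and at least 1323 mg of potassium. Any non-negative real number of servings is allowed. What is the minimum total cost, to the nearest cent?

sunflower seeds only: max(11.6/1.7, 1323/336) = 6.824 servings → $4.44.
oats only: max(11.6/3.0, 1323/172) = 7.692 servings → $3.46.
spinach only: max(11.6/3.1, 1323/553) = 3.742 servings → $3.74.
chicken breast only: max(11.6/0.7, 1323/343) = 16.57 servings → $20.71.
sunflower seeds + oats with both tight: 2.758 servings and 2.304 servings → $2.83.
sunflower seeds + spinach: intersection lies outside the first quadrant.
sunflower seeds + chicken breast: intersection lies outside the first quadrant.
oats + spinach with both tight: 2.055 servings and 1.753 servings → $2.68.
oats + chicken breast with both tight: 3.36 servings and 2.172 servings → $4.23.
spinach + chicken breast: intersection lies outside the first quadrant.
Cheapest feasible corner: $2.68.

$2.68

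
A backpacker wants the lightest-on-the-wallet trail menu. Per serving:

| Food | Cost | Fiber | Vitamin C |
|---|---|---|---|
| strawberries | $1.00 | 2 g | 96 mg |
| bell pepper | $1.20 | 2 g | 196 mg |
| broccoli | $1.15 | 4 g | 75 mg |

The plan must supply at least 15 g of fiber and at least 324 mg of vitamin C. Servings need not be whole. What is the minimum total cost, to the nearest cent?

Check every corner: each single food scaled to meet both minima, and each pair solved so both constraints bind.
strawberries only: max(15/2, 324/96) = 7.5 servings → $7.50.
bell pepper only: max(15/2, 324/196) = 7.5 servings → $9.00.
broccoli only: max(15/4, 324/75) = 4.32 servings → $4.97.
strawberries + bell pepper: intersection lies outside the first quadrant.
strawberries + broccoli with both tight: 0.7308 servings and 3.385 servings → $4.62.
bell pepper + broccoli with both tight: 0.2697 servings and 3.615 servings → $4.48.
The minimum over all feasible corners is $4.48.

$4.48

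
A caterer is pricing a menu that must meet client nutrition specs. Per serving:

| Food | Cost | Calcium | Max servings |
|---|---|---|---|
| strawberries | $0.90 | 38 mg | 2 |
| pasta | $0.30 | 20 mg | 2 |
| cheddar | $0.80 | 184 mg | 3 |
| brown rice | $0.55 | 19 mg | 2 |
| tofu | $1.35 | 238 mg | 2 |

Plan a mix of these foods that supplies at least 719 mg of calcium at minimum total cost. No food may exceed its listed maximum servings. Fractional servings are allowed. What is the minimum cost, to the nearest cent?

$3.35

Cost per mg of calcium: cheddar $0.0043, tofu $0.0057, pasta $0.0150, strawberries $0.0237, brown rice $0.0289.
Take 3 servings of cheddar: +552.0 mg calcium for $2.40 (total $2.40, still need 167.0 mg).
Take 0.7017 servings of tofu: +167.0 mg calcium for $0.95 (total $3.35, still need 0.0 mg).
Greedy by cheapest-per-mg is optimal for a single linear constraint, so the minimum cost is $3.35.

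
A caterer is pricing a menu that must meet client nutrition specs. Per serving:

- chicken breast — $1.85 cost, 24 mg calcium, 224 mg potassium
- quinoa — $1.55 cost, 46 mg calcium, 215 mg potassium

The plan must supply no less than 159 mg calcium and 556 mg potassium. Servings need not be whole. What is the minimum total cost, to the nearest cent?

$5.36

Two binding constraints pin down two serving amounts, so the optimal mix uses at most two foods. The candidates are each food alone (scaled to the tighter of calcium/potassium) and each pair with both constraints tight.
chicken breast only: max(159/24, 556/224) = 6.625 servings → $12.26.
quinoa only: max(159/46, 556/215) = 3.457 servings → $5.36.
chicken breast + quinoa with both targets exact would need a negative amount; discard.
Cheapest feasible corner: $5.36.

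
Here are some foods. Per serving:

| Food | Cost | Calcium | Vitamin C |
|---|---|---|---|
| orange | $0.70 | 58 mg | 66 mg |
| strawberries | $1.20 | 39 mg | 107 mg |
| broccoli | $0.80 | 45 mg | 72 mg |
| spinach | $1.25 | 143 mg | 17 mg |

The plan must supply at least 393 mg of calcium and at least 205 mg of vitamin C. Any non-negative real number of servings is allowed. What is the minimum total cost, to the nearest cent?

$3.95

Compare the cost at each extreme point of the feasible region.
orange only: max(393/58, 205/66) = 6.776 servings → $4.74.
strawberries only: max(393/39, 205/107) = 10.08 servings → $12.09.
broccoli only: max(393/45, 205/72) = 8.733 servings → $6.99.
spinach only: max(393/143, 205/17) = 12.06 servings → $15.07.
orange + strawberries: intersection lies outside the first quadrant.
orange + broccoli: the both-tight solution has a negative serving — not a feasible corner.
orange + spinach with both tight: 2.678 servings and 1.662 servings → $3.95.
strawberries + broccoli with both targets exact would need a negative amount; discard.
strawberries + spinach with both tight: 1.546 servings and 2.327 servings → $4.76.
broccoli + spinach with both tight: 2.375 servings and 2.001 servings → $4.40.
The minimum over all feasible corners is $3.95.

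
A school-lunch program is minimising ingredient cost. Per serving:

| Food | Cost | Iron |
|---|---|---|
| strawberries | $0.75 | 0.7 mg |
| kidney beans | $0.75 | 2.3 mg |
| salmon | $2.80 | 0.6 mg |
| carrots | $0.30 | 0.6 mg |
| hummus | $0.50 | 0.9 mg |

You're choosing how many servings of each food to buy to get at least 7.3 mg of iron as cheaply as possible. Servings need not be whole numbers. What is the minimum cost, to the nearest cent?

Cost per mg of iron: kidney beans $0.3261, carrots $0.5000, hummus $0.5556, strawberries $1.0714, salmon $4.6667.
With no serving limits, use only kidney beans: 7.3 mg / 2.3 mg = 3.174 servings × $0.75 = $2.38.

$2.38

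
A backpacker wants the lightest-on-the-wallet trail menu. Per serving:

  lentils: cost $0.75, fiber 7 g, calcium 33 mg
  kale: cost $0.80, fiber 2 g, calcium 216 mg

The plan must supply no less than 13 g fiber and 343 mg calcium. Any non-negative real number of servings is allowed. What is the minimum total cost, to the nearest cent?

An LP optimum is at a vertex; with two nutrient constraints at most two foods are used. Check each candidate.
lentils only: max(13/7, 343/33) = 10.39 servings → $7.80.
kale only: max(13/2, 343/216) = 6.5 servings → $5.20.
lentils + kale with both tight: 1.467 servings and 1.364 servings → $2.19.
The minimum over all feasible corners is $2.19.

$2.19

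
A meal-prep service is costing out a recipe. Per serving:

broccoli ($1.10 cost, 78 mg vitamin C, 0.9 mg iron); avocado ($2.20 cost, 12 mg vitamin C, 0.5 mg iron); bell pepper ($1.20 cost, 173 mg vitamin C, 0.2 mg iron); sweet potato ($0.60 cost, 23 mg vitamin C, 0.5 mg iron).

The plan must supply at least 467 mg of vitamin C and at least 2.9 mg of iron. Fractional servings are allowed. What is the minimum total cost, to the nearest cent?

$4.87

With two linear requirements the optimum uses one or two foods; enumerate the corners.
broccoli only: max(467/78, 2.9/0.9) = 5.987 servings → $6.59.
avocado only: max(467/12, 2.9/0.5) = 38.92 servings → $85.62.
bell pepper only: max(467/173, 2.9/0.2) = 14.5 servings → $17.40.
sweet potato only: max(467/23, 2.9/0.5) = 20.3 servings → $12.18.
broccoli + avocado: the both-tight solution has a negative serving — not a feasible corner.
broccoli + bell pepper with both tight: 2.914 servings and 1.385 servings → $4.87.
broccoli + sweet potato with both targets exact would need a negative amount; discard.
avocado + bell pepper with both tight: 4.855 servings and 2.363 servings → $13.52.
avocado + sweet potato: intersection lies outside the first quadrant.
bell pepper + sweet potato with both tight: 2.037 servings and 4.985 servings → $5.44.
The minimum over all feasible corners is $4.87.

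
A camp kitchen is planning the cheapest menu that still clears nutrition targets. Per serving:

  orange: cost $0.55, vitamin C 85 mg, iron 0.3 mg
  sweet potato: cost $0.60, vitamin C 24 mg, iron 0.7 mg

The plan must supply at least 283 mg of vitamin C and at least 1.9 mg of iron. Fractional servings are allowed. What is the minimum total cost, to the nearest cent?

Two binding constraints pin down two serving amounts, so the optimal mix uses at most two foods. The candidates are each food alone (scaled to the tighter of vitamin C/iron) and each pair with both constraints tight.
orange only: max(283/85, 1.9/0.3) = 6.333 servings → $3.48.
sweet potato only: max(283/24, 1.9/0.7) = 11.79 servings → $7.08.
orange + sweet potato with both tight: 2.916 servings and 1.465 servings → $2.48.
The minimum over all feasible corners is $2.48.

$2.48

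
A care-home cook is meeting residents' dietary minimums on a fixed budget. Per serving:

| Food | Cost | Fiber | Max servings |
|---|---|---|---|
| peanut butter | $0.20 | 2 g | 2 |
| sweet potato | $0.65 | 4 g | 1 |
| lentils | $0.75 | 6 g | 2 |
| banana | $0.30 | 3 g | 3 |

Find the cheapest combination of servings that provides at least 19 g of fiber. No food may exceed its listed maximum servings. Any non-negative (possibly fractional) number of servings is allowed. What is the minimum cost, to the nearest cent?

Cost per g of fiber: peanut butter $0.1000, banana $0.1000, lentils $0.1250, sweet potato $0.1625.
Take 2 servings of peanut butter: +4.0 g fiber for $0.40 (total $0.40, still need 15.0 g).
Take 3 servings of banana: +9.0 g fiber for $0.90 (total $1.30, still need 6.0 g).
Take 1 serving of lentils: +6.0 g fiber for $0.75 (total $2.05, still need 0.0 g).
Greedy by cheapest-per-g is optimal for a single linear constraint, so the minimum cost is $2.05.

$2.05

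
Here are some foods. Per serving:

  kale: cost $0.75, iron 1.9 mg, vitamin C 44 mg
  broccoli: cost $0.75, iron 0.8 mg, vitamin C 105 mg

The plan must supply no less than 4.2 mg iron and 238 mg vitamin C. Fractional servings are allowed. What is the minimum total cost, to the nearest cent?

$2.36

kale only: max(4.2/1.9, 238/44) = 5.409 servings → $4.06.
broccoli only: max(4.2/0.8, 238/105) = 5.25 servings → $3.94.
kale + broccoli with both tight: 1.525 servings and 1.628 servings → $2.36.
The minimum over all feasible corners is $2.36.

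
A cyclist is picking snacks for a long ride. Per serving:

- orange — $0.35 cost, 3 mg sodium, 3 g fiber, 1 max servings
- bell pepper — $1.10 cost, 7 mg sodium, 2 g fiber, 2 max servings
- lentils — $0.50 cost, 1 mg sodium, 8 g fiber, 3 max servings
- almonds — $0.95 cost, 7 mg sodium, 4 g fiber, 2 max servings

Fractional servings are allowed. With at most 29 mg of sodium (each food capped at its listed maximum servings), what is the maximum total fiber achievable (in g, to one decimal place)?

Fiber per mg sodium: lentils 8, orange 1, almonds 0.5714, bell pepper 0.2857.
Take 3 servings of lentils: uses 3 mg sodium, +24.0 g fiber (running total 24.0 g).
Take 1 serving of orange: uses 3 mg sodium, +3.0 g fiber (running total 27.0 g).
Take 2 servings of almonds: uses 14 mg sodium, +8.0 g fiber (running total 35.0 g).
Take 1.286 servings of bell pepper: uses 9 mg sodium, +2.6 g fiber (running total 37.6 g).
Greedy by best ratio exhausts the sodium allowance optimally: 37.6 g.

37.6 g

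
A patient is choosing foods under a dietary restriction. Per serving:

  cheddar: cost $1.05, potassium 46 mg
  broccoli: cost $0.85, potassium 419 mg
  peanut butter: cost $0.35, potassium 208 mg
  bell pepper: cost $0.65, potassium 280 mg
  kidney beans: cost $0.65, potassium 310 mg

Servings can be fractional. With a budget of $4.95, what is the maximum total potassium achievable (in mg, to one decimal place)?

Potassium per dollar: peanut butter 594.3, broccoli 492.9, kidney beans 476.9, bell pepper 430.8, cheddar 43.81.
With no serving limits, spend the whole cost allowance on peanut butter: $4.95 / $0.35 × 208 mg = 2941.7 mg.

2941.7 mg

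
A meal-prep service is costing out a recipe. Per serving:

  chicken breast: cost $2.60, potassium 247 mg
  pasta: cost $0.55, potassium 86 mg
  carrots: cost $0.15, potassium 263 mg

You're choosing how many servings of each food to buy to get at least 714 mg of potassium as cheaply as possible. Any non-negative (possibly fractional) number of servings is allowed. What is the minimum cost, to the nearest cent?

$0.41

Cost per mg of potassium: carrots $0.0006, pasta $0.0064, chicken breast $0.0105.
With no serving limits, use only carrots: 714 mg / 263 mg = 2.715 servings × $0.15 = $0.41.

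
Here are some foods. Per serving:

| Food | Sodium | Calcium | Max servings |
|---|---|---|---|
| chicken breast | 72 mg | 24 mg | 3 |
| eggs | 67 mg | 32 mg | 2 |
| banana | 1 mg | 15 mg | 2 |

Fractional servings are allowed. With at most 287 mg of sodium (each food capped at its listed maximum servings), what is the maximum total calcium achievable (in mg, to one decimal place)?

Calcium per mg sodium: banana 15, eggs 0.4776, chicken breast 0.3333.
Take 2 servings of banana: uses 2 mg sodium, +30.0 mg calcium (running total 30.0 mg).
Take 2 servings of eggs: uses 134 mg sodium, +64.0 mg calcium (running total 94.0 mg).
Take 2.097 servings of chicken breast: uses 151 mg sodium, +50.3 mg calcium (running total 144.3 mg).
Filling greedily by calcium-per-mg sodium is optimal for one linear limit, giving 144.3 mg.

144.3 mg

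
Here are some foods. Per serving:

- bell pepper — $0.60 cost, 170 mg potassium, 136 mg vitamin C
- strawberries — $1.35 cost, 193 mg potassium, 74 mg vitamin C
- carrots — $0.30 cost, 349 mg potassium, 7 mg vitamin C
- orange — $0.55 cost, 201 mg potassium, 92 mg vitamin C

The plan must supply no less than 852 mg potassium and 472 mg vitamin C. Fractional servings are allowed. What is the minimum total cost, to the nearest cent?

$2.29

Compare the cost at each extreme point of the feasible region.
bell pepper only: max(852/170, 472/136) = 5.012 servings → $3.01.
strawberries only: max(852/193, 472/74) = 6.378 servings → $8.61.
carrots only: max(852/349, 472/7) = 67.43 servings → $20.23.
orange only: max(852/201, 472/92) = 5.13 servings → $2.82.
bell pepper + strawberries with both tight: 2.052 servings and 2.607 servings → $4.75.
bell pepper + carrots with both tight: 3.431 servings and 0.77 servings → $2.29.
bell pepper + orange with both tight: 1.41 servings and 3.047 servings → $2.52.
strawberries + carrots: the both-tight solution has a negative serving — not a feasible corner.
strawberries + orange: the both-tight solution has a negative serving — not a feasible corner.
carrots + orange: the both-tight solution has a negative serving — not a feasible corner.
The minimum over all feasible corners is $2.29.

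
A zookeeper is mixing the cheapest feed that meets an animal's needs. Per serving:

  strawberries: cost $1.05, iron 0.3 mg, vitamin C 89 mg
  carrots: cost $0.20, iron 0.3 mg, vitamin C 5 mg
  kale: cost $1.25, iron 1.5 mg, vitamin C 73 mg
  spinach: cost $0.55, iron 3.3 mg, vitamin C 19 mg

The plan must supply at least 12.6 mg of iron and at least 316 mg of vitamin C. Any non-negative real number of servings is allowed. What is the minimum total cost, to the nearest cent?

For a min-cost LP with two ≥-constraints, a basic feasible solution has at most two positive variables.
strawberries only: max(12.6/0.3, 316/89) = 42 servings → $44.10.
carrots only: max(12.6/0.3, 316/5) = 63.2 servings → $12.64.
kale only: max(12.6/1.5, 316/73) = 8.4 servings → $10.50.
spinach only: max(12.6/3.3, 316/19) = 16.63 servings → $9.15.
strawberries + carrots with both tight: 1.262 servings and 40.74 servings → $9.47.
strawberries + kale: intersection lies outside the first quadrant.
strawberries + spinach with both tight: 2.79 servings and 3.565 servings → $4.89.
carrots + kale with both tight: 30.96 servings and 2.208 servings → $8.95.
carrots + spinach: intersection lies outside the first quadrant.
kale + spinach with both tight: 3.782 servings and 2.099 servings → $5.88.
Cheapest feasible corner: $4.89.

$4.89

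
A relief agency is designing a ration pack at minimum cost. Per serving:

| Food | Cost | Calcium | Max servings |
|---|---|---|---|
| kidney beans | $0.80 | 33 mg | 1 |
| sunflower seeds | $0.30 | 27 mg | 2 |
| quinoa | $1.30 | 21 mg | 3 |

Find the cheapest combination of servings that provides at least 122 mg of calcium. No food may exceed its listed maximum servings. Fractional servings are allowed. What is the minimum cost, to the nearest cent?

Cost per mg of calcium: sunflower seeds $0.0111, kidney beans $0.0242, quinoa $0.0619.
Take 2 servings of sunflower seeds: +54.0 mg calcium for $0.60 (total $0.60, still need 68.0 mg).
Take 1 serving of kidney beans: +33.0 mg calcium for $0.80 (total $1.40, still need 35.0 mg).
Take 1.667 servings of quinoa: +35.0 mg calcium for $2.17 (total $3.57, still need 0.0 mg).
Greedy by cheapest-per-mg is optimal for a single linear constraint, so the minimum cost is $3.57.

$3.57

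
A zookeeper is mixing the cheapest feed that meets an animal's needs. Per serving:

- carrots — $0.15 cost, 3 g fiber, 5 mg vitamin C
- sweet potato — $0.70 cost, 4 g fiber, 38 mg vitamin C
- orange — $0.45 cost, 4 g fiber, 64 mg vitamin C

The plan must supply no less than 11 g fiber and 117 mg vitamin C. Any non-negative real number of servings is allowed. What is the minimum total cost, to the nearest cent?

$0.98

With two linear requirements the optimum uses one or two foods; enumerate the corners.
carrots only: max(11/3, 117/5) = 23.4 servings → $3.51.
sweet potato only: max(11/4, 117/38) = 3.079 servings → $2.16.
orange only: max(11/4, 117/64) = 2.75 servings → $1.24.
carrots + sweet potato with both targets exact would need a negative amount; discard.
carrots + orange with both tight: 1.372 servings and 1.721 servings → $0.98.
sweet potato + orange with both tight: 2.269 servings and 0.4808 servings → $1.80.
The minimum over all feasible corners is $0.98.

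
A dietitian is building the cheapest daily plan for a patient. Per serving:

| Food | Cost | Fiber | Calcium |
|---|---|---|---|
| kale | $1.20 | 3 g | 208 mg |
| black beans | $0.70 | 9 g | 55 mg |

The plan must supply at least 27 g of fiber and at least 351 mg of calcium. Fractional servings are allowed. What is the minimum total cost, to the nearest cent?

$3.05

A basic optimal solution has at most two foods positive. Try each food alone and each pair with both targets met exactly.
kale only: max(27/3, 351/208) = 9 servings → $10.80.
black beans only: max(27/9, 351/55) = 6.382 servings → $4.47.
kale + black beans with both tight: 0.9807 servings and 2.673 servings → $3.05.
Cheapest feasible corner: $3.05.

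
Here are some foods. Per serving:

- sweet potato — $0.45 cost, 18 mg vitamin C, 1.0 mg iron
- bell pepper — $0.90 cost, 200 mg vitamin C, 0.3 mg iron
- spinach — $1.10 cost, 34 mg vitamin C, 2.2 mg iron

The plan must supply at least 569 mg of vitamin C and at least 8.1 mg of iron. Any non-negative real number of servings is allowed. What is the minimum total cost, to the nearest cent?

Check every corner: each single food scaled to meet both minima, and each pair solved so both constraints bind.
sweet potato only: max(569/18, 8.1/1.0) = 31.61 servings → $14.22.
bell pepper only: max(569/200, 8.1/0.3) = 27 servings → $24.30.
spinach only: max(569/34, 8.1/2.2) = 16.74 servings → $18.41.
sweet potato + bell pepper with both tight: 7.448 servings and 2.175 servings → $5.31.
sweet potato + spinach with both targets exact would need a negative amount; discard.
bell pepper + spinach with both tight: 2.272 servings and 3.372 servings → $5.75.
The minimum over all feasible corners is $5.31.

$5.31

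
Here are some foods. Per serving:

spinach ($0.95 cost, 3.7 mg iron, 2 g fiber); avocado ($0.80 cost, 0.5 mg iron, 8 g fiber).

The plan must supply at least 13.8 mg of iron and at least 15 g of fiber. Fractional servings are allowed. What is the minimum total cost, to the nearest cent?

$4.20

With two linear requirements the optimum uses one or two foods; enumerate the corners.
spinach only: max(13.8/3.7, 15/2) = 7.5 servings → $7.12.
avocado only: max(13.8/0.5, 15/8) = 27.6 servings → $22.08.
spinach + avocado with both tight: 3.598 servings and 0.9755 servings → $4.20.
The minimum over all feasible corners is $4.20.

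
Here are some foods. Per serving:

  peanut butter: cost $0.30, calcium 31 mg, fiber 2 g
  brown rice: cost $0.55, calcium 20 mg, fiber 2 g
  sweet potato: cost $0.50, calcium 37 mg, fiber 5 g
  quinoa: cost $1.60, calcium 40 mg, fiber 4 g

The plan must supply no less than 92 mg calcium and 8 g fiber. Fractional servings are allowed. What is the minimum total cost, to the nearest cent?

$1.00

peanut butter only: max(92/31, 8/2) = 4 servings → $1.20.
brown rice only: max(92/20, 8/2) = 4.6 servings → $2.53.
sweet potato only: max(92/37, 8/5) = 2.486 servings → $1.24.
quinoa only: max(92/40, 8/4) = 2.3 servings → $3.68.
peanut butter + brown rice with both tight: 1.091 servings and 2.909 servings → $1.93.
peanut butter + sweet potato with both tight: 2.025 servings and 0.7901 servings → $1.00.
peanut butter + quinoa with both tight: 1.091 servings and 1.455 servings → $2.65.
brown rice + sweet potato: the both-tight solution has a negative serving — not a feasible corner.
brown rice + quinoa (both tight): parallel constraints — no distinct corner.
sweet potato + quinoa: intersection lies outside the first quadrant.
So the least-cost plan costs $1.00.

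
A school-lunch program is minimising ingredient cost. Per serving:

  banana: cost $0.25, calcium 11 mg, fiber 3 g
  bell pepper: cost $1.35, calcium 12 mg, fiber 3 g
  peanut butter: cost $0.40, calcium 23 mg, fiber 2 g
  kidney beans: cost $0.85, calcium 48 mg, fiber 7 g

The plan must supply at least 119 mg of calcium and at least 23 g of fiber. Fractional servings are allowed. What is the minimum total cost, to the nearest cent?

$2.33

With two linear requirements the optimum uses one or two foods; enumerate the corners.
banana only: max(119/11, 23/3) = 10.82 servings → $2.70.
bell pepper only: max(119/12, 23/3) = 9.917 servings → $13.39.
peanut butter only: max(119/23, 23/2) = 11.5 servings → $4.60.
kidney beans only: max(119/48, 23/7) = 3.286 servings → $2.79.
banana + bell pepper with both targets exact would need a negative amount; discard.
banana + peanut butter with both tight: 6.191 servings and 2.213 servings → $2.43.
banana + kidney beans with both tight: 4.045 servings and 1.552 servings → $2.33.
bell pepper + peanut butter with both tight: 6.467 servings and 1.8 servings → $9.45.
bell pepper + kidney beans with both tight: 4.517 servings and 1.35 servings → $7.25.
peanut butter + kidney beans with both targets exact would need a negative amount; discard.
The minimum over all feasible corners is $2.33.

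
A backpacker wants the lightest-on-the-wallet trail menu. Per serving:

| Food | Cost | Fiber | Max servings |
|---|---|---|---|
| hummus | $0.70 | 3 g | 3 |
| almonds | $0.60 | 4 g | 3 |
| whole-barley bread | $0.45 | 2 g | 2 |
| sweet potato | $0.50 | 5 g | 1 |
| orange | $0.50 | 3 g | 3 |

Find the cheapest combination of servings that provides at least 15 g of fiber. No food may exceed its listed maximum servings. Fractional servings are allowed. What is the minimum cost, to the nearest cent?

$2.00

Cost per g of fiber: sweet potato $0.1000, almonds $0.1500, orange $0.1667, whole-barley bread $0.2250, hummus $0.2333.
Take 1 serving of sweet potato: +5.0 g fiber for $0.50 (total $0.50, still need 10.0 g).
Take 2.5 servings of almonds: +10.0 g fiber for $1.50 (total $2.00, still need 0.0 g).
Filling from the cheapest source first is optimal under one linear minimum: $2.00.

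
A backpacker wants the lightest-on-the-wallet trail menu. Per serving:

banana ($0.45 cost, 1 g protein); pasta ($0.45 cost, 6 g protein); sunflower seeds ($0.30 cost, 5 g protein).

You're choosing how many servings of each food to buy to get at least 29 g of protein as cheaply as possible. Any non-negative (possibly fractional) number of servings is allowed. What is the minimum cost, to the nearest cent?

$1.74

Cost per g of protein: sunflower seeds $0.0600, pasta $0.0750, banana $0.4500.
With no serving limits, use only sunflower seeds: 29 g / 5 g = 5.8 servings × $0.30 = $1.74.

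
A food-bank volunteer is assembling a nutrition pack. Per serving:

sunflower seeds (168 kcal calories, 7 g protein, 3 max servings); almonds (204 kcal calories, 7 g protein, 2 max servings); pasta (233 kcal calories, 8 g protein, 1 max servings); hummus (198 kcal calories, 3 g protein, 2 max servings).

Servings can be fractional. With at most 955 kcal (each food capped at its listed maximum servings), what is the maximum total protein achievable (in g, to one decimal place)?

36.5 g

Protein per kcal: sunflower seeds 0.04167, pasta 0.03433, almonds 0.03431, hummus 0.01515.
Take 3 servings of sunflower seeds: uses 504 kcal, +21.0 g protein (running total 21.0 g).
Take 1 serving of pasta: uses 233 kcal, +8.0 g protein (running total 29.0 g).
Take 1.069 servings of almonds: uses 218 kcal, +7.5 g protein (running total 36.5 g).
Greedy by best ratio exhausts the calories allowance optimally: 36.5 g.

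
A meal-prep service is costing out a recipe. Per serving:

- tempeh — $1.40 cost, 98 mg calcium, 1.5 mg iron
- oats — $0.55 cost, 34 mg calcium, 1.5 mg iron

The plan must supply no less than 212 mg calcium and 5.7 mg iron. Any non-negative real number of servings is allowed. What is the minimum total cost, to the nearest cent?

For a min-cost LP with two ≥-constraints, a basic feasible solution has at most two positive variables.
tempeh only: max(212/98, 5.7/1.5) = 3.8 servings → $5.32.
oats only: max(212/34, 5.7/1.5) = 6.235 servings → $3.43.
tempeh + oats with both tight: 1.294 servings and 2.506 servings → $3.19.
Cheapest feasible corner: $3.19.

$3.19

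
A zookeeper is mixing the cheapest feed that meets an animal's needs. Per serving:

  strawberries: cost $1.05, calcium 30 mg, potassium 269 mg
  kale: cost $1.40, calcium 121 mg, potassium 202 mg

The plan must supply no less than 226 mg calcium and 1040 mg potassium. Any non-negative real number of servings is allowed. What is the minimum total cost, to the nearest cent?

$4.74

A basic optimal solution has at most two foods positive. Try each food alone and each pair with both targets met exactly.
strawberries only: max(226/30, 1040/269) = 7.533 servings → $7.91.
kale only: max(226/121, 1040/202) = 5.149 servings → $7.21.
strawberries + kale with both tight: 3.027 servings and 1.117 servings → $4.74.
The minimum over all feasible corners is $4.74.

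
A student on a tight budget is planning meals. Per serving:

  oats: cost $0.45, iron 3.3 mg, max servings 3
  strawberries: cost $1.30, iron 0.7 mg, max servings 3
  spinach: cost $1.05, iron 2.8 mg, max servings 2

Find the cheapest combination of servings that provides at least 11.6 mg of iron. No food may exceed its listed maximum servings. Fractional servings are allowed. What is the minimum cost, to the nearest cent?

$1.99

Cost per mg of iron: oats $0.1364, spinach $0.3750, strawberries $1.8571.
Take 3 servings of oats: +9.9 mg iron for $1.35 (total $1.35, still need 1.7 mg).
Take 0.6071 servings of spinach: +1.7 mg iron for $0.64 (total $1.99, still need 0.0 mg).
Greedy by cheapest-per-mg is optimal for a single linear constraint, so the minimum cost is $1.99.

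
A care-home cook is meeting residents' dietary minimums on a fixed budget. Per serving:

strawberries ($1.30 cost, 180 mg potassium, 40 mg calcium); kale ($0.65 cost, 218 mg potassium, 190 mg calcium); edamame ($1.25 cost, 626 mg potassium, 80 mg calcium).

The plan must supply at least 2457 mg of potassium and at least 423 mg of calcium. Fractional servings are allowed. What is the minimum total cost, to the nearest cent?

For a min-cost LP with two ≥-constraints, a basic feasible solution has at most two positive variables.
strawberries only: max(2457/180, 423/40) = 13.65 servings → $17.75.
kale only: max(2457/218, 423/190) = 11.27 servings → $7.33.
edamame only: max(2457/626, 423/80) = 5.287 servings → $6.61.
strawberries + kale with both targets exact would need a negative amount; discard.
strawberries + edamame with both tight: 6.413 servings and 2.081 servings → $10.94.
kale + edamame with both tight: 0.6723 servings and 3.691 servings → $5.05.
Cheapest feasible corner: $5.05.

$5.05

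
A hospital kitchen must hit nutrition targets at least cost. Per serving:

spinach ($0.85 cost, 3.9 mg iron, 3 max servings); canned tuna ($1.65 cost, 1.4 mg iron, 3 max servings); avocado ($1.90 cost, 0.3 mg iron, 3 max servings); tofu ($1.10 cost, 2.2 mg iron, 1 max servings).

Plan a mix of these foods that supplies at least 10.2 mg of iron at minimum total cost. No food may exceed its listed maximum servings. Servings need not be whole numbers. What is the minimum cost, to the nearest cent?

$2.22

Cost per mg of iron: spinach $0.2179, tofu $0.5000, canned tuna $1.1786, avocado $6.3333.
Take 2.615 servings of spinach: +10.2 mg iron for $2.22 (total $2.22, still need 0.0 mg).
Greedy by cheapest-per-mg is optimal for a single linear constraint, so the minimum cost is $2.22.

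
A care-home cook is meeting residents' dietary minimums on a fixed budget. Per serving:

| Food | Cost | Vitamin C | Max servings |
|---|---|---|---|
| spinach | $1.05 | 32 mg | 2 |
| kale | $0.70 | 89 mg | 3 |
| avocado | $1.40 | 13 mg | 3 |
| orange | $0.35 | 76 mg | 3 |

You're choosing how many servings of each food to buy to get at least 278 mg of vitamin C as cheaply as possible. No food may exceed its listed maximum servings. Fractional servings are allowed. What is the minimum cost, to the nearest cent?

Cost per mg of vitamin C: orange $0.0046, kale $0.0079, spinach $0.0328, avocado $0.1077.
Take 3 servings of orange: +228.0 mg vitamin C for $1.05 (total $1.05, still need 50.0 mg).
Take 0.5618 servings of kale: +50.0 mg vitamin C for $0.39 (total $1.44, still need 0.0 mg).
Filling from the cheapest source first is optimal under one linear minimum: $1.44.

$1.44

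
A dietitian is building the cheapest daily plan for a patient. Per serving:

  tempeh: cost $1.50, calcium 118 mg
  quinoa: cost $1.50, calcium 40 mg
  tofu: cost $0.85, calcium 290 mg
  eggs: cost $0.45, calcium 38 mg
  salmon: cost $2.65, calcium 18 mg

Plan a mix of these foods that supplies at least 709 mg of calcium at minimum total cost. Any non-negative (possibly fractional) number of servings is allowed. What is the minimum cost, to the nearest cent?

$2.08

Cost per mg of calcium: tofu $0.0029, eggs $0.0118, tempeh $0.0127, quinoa $0.0375, salmon $0.1472.
With no serving limits, use only tofu: 709 mg / 290 mg = 2.445 servings × $0.85 = $2.08.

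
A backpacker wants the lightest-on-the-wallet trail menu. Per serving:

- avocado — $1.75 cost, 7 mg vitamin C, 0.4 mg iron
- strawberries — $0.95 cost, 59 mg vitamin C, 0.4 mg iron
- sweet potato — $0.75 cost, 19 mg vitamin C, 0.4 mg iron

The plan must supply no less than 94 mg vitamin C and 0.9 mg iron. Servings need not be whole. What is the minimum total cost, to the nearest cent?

$1.94

avocado only: max(94/7, 0.9/0.4) = 13.43 servings → $23.50.
strawberries only: max(94/59, 0.9/0.4) = 2.25 servings → $2.14.
sweet potato only: max(94/19, 0.9/0.4) = 4.947 servings → $3.71.
avocado + strawberries with both tight: 0.7452 servings and 1.505 servings → $2.73.
avocado + sweet potato with both targets exact would need a negative amount; discard.
strawberries + sweet potato with both tight: 1.281 servings and 0.9688 servings → $1.94.
Cheapest feasible corner: $1.94.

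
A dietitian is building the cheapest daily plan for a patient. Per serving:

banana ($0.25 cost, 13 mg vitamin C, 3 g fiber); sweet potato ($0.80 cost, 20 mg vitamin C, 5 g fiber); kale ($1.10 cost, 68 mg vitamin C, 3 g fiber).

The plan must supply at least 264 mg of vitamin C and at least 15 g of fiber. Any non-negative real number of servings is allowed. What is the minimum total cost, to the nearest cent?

$4.33

Minimising a linear cost over {vitamin C ≥ 264, fiber ≥ 15, servings ≥ 0} — the optimum is at a vertex, using one or two foods.
banana only: max(264/13, 15/3) = 20.31 servings → $5.08.
sweet potato only: max(264/20, 15/5) = 13.2 servings → $10.56.
kale only: max(264/68, 15/3) = 5 servings → $5.50.
banana + sweet potato: intersection lies outside the first quadrant.
banana + kale with both tight: 1.382 servings and 3.618 servings → $4.33.
sweet potato + kale with both tight: 0.8143 servings and 3.643 servings → $4.66.
The minimum over all feasible corners is $4.33.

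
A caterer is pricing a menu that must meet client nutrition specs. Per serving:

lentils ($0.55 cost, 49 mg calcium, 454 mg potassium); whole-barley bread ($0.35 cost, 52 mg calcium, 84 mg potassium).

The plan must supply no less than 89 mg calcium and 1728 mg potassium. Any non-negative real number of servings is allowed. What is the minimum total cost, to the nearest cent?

lentils only: max(89/49, 1728/454) = 3.806 servings → $2.09.
whole-barley bread only: max(89/52, 1728/84) = 20.57 servings → $7.20.
lentils + whole-barley bread: the both-tight solution has a negative serving — not a feasible corner.
So the least-cost plan costs $2.09.

$2.09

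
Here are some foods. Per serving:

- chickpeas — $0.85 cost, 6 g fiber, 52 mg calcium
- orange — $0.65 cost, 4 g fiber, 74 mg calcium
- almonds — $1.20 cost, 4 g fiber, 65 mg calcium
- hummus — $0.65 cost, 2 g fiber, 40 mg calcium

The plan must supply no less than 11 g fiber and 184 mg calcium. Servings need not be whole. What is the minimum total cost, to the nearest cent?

Two binding constraints pin down two serving amounts, so the optimal mix uses at most two foods. The candidates are each food alone (scaled to the tighter of fiber/calcium) and each pair with both constraints tight.
chickpeas only: max(11/6, 184/52) = 3.538 servings → $3.01.
orange only: max(11/4, 184/74) = 2.75 servings → $1.79.
almonds only: max(11/4, 184/65) = 2.831 servings → $3.40.
hummus only: max(11/2, 184/40) = 5.5 servings → $3.58.
chickpeas + orange with both tight: 0.3305 servings and 2.254 servings → $1.75.
chickpeas + almonds with both targets exact would need a negative amount; discard.
chickpeas + hummus with both tight: 0.5294 servings and 3.912 servings → $2.99.
orange + almonds with both tight: 0.5833 servings and 2.167 servings → $2.98.
orange + hummus: the both-tight solution has a negative serving — not a feasible corner.
almonds + hummus with both tight: 2.4 servings and 0.7 servings → $3.33.
The minimum over all feasible corners is $1.75.

$1.75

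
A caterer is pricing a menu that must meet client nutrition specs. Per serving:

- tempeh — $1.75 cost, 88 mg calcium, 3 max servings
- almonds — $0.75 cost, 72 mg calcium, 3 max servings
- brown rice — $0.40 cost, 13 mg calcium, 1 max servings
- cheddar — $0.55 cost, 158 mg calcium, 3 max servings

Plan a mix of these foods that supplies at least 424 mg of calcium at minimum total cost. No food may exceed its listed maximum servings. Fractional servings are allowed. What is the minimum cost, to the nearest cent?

Cost per mg of calcium: cheddar $0.0035, almonds $0.0104, tempeh $0.0199, brown rice $0.0308.
Take 2.684 servings of cheddar: +424.0 mg calcium for $1.48 (total $1.48, still need 0.0 mg).
Greedy by cheapest-per-mg is optimal for a single linear constraint, so the minimum cost is $1.48.

$1.48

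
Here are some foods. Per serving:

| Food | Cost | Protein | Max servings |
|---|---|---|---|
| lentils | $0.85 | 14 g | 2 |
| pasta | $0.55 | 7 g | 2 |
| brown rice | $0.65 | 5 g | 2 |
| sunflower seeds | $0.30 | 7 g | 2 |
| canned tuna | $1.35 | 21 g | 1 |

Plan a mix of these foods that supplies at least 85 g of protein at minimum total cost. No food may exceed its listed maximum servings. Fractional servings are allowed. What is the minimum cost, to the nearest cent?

Cost per g of protein: sunflower seeds $0.0429, lentils $0.0607, canned tuna $0.0643, pasta $0.0786, brown rice $0.1300.
Take 2 servings of sunflower seeds: +14.0 g protein for $0.60 (total $0.60, still need 71.0 g).
Take 2 servings of lentils: +28.0 g protein for $1.70 (total $2.30, still need 43.0 g).
Take 1 serving of canned tuna: +21.0 g protein for $1.35 (total $3.65, still need 22.0 g).
Take 2 servings of pasta: +14.0 g protein for $1.10 (total $4.75, still need 8.0 g).
Take 1.6 servings of brown rice: +8.0 g protein for $1.04 (total $5.79, still need 0.0 g).
Greedy by cheapest-per-g is optimal for a single linear constraint, so the minimum cost is $5.79.

$5.79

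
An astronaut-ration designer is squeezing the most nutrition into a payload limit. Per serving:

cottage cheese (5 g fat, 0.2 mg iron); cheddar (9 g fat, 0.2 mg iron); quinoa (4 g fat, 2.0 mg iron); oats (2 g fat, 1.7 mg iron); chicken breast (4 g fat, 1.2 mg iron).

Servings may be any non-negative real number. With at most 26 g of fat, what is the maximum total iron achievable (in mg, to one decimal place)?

Iron per g fat: oats 0.85, quinoa 0.5, chicken breast 0.3, cottage cheese 0.04, cheddar 0.02222.
With no serving limits, spend the whole fat allowance on oats: 26 g / 2 g × 1.7 mg = 22.1 mg.

22.1 mg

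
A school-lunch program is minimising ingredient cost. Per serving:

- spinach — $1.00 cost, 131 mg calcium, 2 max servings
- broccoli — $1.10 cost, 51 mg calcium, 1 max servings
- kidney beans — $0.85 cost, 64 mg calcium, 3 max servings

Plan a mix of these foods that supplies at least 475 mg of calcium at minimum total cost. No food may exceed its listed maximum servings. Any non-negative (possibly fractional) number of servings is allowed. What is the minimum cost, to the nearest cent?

Cost per mg of calcium: spinach $0.0076, kidney beans $0.0133, broccoli $0.0216.
Take 2 servings of spinach: +262.0 mg calcium for $2.00 (total $2.00, still need 213.0 mg).
Take 3 servings of kidney beans: +192.0 mg calcium for $2.55 (total $4.55, still need 21.0 mg).
Take 0.4118 servings of broccoli: +21.0 mg calcium for $0.45 (total $5.00, still need 0.0 mg).
Greedy by cheapest-per-mg is optimal for a single linear constraint, so the minimum cost is $5.00.

$5.00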